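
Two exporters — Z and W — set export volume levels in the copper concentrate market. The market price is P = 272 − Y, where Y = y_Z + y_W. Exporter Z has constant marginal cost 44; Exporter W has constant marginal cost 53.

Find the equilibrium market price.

123

Exporter Z's profit: π = y_Z(272 − (y_Z + y_W)) − 44y_Z.
∂π/∂y_Z = 228 − 2y_Z − y_W = 0, so y_Z = 114 − 0.5y_W.
By the same steps for W: y_W = 109.5 − 0.5y_Z.
Substituting the second reaction function into the first: y_Z = 114 − 0.5(109.5 − 0.5y_Z), which gives 0.75y_Z = 59.25 ⇒ y_Z = 79.
Then y_W = 109.5 − 0.5·79 = 70.
Equilibrium price: P = 272 − 149 = 123.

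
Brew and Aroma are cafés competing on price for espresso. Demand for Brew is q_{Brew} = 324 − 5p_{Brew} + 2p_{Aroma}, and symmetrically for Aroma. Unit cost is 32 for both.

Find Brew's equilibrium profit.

4061.25

Brew's profit: π = (p_{Brew} − 32)(324 − 5p_{Brew} + 2p_{Aroma}).
∂π/∂p_{Brew} = 484 − 10p_{Brew} + 2p_{Aroma} = 0 ⇒ p_{Brew} = 48.4 + 0.2p_{Aroma}.
The game is symmetric, so in equilibrium p_{Aroma} = p_{Brew}: the reaction function gives 0.8p_{Brew} = 48.4, hence p_{Brew} = 60.5.
q_{Brew} = 324 − 5·60.5 + 2·60.5 = 142.5.
Profit = (60.5 − 32)·142.5 = 4061.25.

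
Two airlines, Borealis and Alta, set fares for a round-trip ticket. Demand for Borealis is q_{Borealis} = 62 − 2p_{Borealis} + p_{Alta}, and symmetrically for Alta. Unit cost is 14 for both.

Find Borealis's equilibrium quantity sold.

32

Borealis's profit: π = (p_{Borealis} − 14)(62 − 2p_{Borealis} + p_{Alta}).
∂π/∂p_{Borealis} = 90 − 4p_{Borealis} + p_{Alta} = 0 ⇒ p_{Borealis} = 22.5 + 0.25p_{Alta}.
The game is symmetric, so in equilibrium p_{Alta} = p_{Borealis}: the reaction function gives 0.75p_{Borealis} = 22.5, hence p_{Borealis} = 30.
q_{Borealis} = 62 − 2·30 + 30 = 32.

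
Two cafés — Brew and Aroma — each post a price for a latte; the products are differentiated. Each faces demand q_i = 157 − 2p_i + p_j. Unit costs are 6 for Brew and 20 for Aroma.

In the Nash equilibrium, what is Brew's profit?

5449.68

Brew's profit: π = (p_{Brew} − 6)(157 − 2p_{Brew} + p_{Aroma}).
∂π/∂p_{Brew} = 169 − 4p_{Brew} + p_{Aroma} = 0 ⇒ p_{Brew} = 42.25 + 0.25p_{Aroma}.
Similarly p_{Aroma} = 49.25 + 0.25p_{Brew}.
Solving the two reaction functions simultaneously: (1 − (0.25)(0.25))p_{Brew} = 42.25 + 0.25·49.25, so 0.9375p_{Brew} = 54.5625 and p_{Brew} = 58.2.
Then p_{Aroma} = 49.25 + 0.25·58.2 = 63.8.
q_{Brew} = 157 − 2·58.2 + 63.8 = 104.4.
Profit = (58.2 − 6)·104.4 = 5449.68.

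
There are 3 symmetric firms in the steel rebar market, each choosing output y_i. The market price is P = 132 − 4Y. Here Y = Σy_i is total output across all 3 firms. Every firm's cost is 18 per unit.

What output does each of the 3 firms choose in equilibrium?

A representative firm's profit is π_i = y_i(132 − 4Y) − 18y_i, with Y = y_i + Σ_{j≠i} y_j.
First-order condition: 114 − 8y_i − 4Σ_{j≠i} y_j = 0.
In a symmetric equilibrium every firm chooses the same y, so Σ_{j≠i} y_j = 2y. The condition becomes 114 − 16y = 0, giving y = 114/16 = 7.125.

7.125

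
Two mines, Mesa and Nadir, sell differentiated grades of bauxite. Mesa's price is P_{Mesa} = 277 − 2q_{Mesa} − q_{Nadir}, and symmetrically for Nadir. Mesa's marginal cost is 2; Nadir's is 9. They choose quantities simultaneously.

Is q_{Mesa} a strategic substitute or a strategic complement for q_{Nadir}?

strategic substitutes

Mine Mesa's profit: π = q_{Mesa}(277 − 2q_{Mesa} − q_{Nadir}) − 2q_{Mesa}.
∂π/∂q_{Mesa} = 275 − 4q_{Mesa} − q_{Nadir} = 0 ⇒ q_{Mesa} = 68.75 − 0.25q_{Nadir}.
The best-response slope dq_{Mesa}/dq_{Nadir} = −0.25 < 0: the reaction function is downward-sloping, so the choices are strategic substitutes.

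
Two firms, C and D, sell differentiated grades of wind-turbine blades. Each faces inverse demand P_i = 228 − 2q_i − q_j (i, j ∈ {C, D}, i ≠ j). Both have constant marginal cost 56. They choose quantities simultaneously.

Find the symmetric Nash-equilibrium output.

Firm C's profit: π = q_C(228 − 2q_C − q_D) − 56q_C.
∂π/∂q_C = 172 − 4q_C − q_D = 0 ⇒ q_C = 43 − 0.25q_D.
The game is symmetric, so in equilibrium q_D = q_C: the reaction function gives 1.25q_C = 43, hence q_C = 34.4.

34.4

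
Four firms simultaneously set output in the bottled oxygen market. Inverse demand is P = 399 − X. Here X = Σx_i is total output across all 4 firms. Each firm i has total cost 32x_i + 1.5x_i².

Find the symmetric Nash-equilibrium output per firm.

45.875

A representative firm's profit is π_i = x_i(399 − X) − 32x_i − 1.5x_i², with X = x_i + Σ_{j≠i} x_j.
First-order condition: 367 − 5x_i − Σ_{j≠i} x_j = 0.
Imposing symmetry (x_j = x for all j) turns Σ_{j≠i} x_j into 3x, so 367 = 8x and x = 45.875.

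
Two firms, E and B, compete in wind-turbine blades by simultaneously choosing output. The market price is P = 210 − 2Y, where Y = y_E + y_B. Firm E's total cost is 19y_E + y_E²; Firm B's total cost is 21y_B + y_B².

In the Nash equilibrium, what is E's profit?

Firm E's profit: π = y_E(210 − 2(y_E + y_B)) − 19y_E − y_E².
∂π/∂y_E = 191 − 6y_E − 2y_B = 0, so y_E = 191/6 − (1/3)y_B.
By the same steps for B: y_B = 31.5 − (1/3)y_E.
Solving the two reaction functions simultaneously: (1 − (−1/3)(−1/3))y_E = 191/6 − (1/3)·31.5, so (8/9)y_E = 64/3 and y_E = 24.
Then y_B = 31.5 − (1/3)·24 = 23.5.
Price P = 210 − 2·47.5 = 115.
E's profit: (115 − 19)·24 − (24)² = 1728.

1728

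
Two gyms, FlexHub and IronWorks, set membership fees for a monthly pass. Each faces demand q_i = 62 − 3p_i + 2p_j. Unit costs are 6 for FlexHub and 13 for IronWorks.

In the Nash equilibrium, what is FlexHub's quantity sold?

45.9375

FlexHub's profit: π = (p_{FlexHub} − 6)(62 − 3p_{FlexHub} + 2p_{IronWorks}).
∂π/∂p_{FlexHub} = 80 − 6p_{FlexHub} + 2p_{IronWorks} = 0 ⇒ p_{FlexHub} = 40/3 + (1/3)p_{IronWorks}.
Similarly p_{IronWorks} = 101/6 + (1/3)p_{FlexHub}.
Substituting the second reaction function into the first: p_{FlexHub} = 40/3 + (1/3)(101/6 + (1/3)p_{FlexHub}), which gives (8/9)p_{FlexHub} = 341/18 ⇒ p_{FlexHub} = 21.3125.
Then p_{IronWorks} = 101/6 + (1/3)·21.3125 = 23.9375.
q_{FlexHub} = 62 − 3·21.3125 + 2·23.9375 = 45.9375.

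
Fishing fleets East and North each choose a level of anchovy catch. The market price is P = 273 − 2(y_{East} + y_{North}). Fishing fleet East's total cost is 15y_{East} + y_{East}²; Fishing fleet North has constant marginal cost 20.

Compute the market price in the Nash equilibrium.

Fishing fleet East's profit: π = y_{East}(273 − 2(y_{East} + y_{North})) − 15y_{East} − y_{East}².
∂π/∂y_{East} = 258 − 6y_{East} − 2y_{North} = 0, so y_{East} = 43 − (1/3)y_{North}.
For North: ∂π/∂y_{North} = 253 − 4y_{North} − 2y_{East} = 0 ⇒ y_{North} = 63.25 − 0.5y_{East}.
Solving the two reaction functions simultaneously: (1 − (−1/3)(−0.5))y_{East} = 43 − (1/3)·63.25, so (5/6)y_{East} = 263/12 and y_{East} = 26.3.
Then y_{North} = 63.25 − 0.5·26.3 = 50.1.
Equilibrium price: P = 273 − 2·76.4 = 120.2.

120.2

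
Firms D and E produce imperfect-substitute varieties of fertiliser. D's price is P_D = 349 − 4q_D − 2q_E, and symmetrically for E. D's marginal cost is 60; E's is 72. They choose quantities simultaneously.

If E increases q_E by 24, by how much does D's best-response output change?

Firm D's profit: π = q_D(349 − 4q_D − 2q_E) − 60q_D.
∂π/∂q_D = 289 − 8q_D − 2q_E = 0 ⇒ q_D = 36.125 − 0.25q_E.
The reaction-function slope is −0.25, so a 24-unit rise in q_E moves q_D by −0.25 × 24 = −6. D's best response falls — the actions are strategic substitutes.

-6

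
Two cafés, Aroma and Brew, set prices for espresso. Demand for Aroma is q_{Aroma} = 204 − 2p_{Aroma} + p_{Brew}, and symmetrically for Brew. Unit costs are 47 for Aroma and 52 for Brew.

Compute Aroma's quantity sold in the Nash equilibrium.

Aroma's profit: π = (p_{Aroma} − 47)(204 − 2p_{Aroma} + p_{Brew}).
∂π/∂p_{Aroma} = 298 − 4p_{Aroma} + p_{Brew} = 0 ⇒ p_{Aroma} = 74.5 + 0.25p_{Brew}.
Similarly p_{Brew} = 77 + 0.25p_{Aroma}.
Solving the two reaction functions simultaneously: (1 − (0.25)(0.25))p_{Aroma} = 74.5 + 0.25·77, so 0.9375p_{Aroma} = 93.75 and p_{Aroma} = 100.
Then p_{Brew} = 77 + 0.25·100 = 102.
q_{Aroma} = 204 − 2·100 + 102 = 106.

106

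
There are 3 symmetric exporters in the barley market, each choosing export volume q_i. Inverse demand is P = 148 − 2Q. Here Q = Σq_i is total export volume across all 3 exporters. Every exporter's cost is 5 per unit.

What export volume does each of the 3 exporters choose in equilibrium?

17.875

A representative exporter's profit is π_i = q_i(148 − 2Q) − 5q_i, with Q = q_i + Σ_{j≠i} q_j.
First-order condition: 143 − 4q_i − 2Σ_{j≠i} q_j = 0.
With identical exporters, set every q_j = q: then 143 − 4q − 4q = 0, i.e. q = 143/8 = 17.875.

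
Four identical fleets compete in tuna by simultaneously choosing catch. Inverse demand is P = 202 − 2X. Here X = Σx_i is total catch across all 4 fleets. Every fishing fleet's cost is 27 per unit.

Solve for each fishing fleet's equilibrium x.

17.5

A representative fishing fleet's profit is π_i = x_i(202 − 2X) − 27x_i, with X = x_i + Σ_{j≠i} x_j.
First-order condition: 175 − 4x_i − 2Σ_{j≠i} x_j = 0.
Imposing symmetry (x_j = x for all j) turns Σ_{j≠i} x_j into 3x, so 175 = 10x and x = 17.5.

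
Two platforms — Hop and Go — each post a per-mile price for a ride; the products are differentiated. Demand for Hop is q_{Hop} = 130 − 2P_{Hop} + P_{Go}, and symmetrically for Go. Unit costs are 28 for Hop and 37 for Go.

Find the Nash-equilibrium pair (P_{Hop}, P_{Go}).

Hop's profit: π = (P_{Hop} − 28)(130 − 2P_{Hop} + P_{Go}).
∂π/∂P_{Hop} = 186 − 4P_{Hop} + P_{Go} = 0 ⇒ P_{Hop} = 46.5 + 0.25P_{Go}.
Similarly P_{Go} = 51 + 0.25P_{Hop}.
Solving the two reaction functions simultaneously: (1 − (0.25)(0.25))P_{Hop} = 46.5 + 0.25·51, so 0.9375P_{Hop} = 59.25 and P_{Hop} = 63.2.
Then P_{Go} = 51 + 0.25·63.2 = 66.8.

63.2, 66.8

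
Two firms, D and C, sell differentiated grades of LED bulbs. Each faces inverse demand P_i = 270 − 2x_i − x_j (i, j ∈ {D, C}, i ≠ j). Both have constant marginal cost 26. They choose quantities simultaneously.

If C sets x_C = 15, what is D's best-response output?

Firm D's profit: π = x_D(270 − 2x_D − x_C) − 26x_D.
∂π/∂x_D = 244 − 4x_D − x_C = 0 ⇒ x_D = 61 − 0.25x_C.
At x_C = 15: x_D = 61 − 0.25·15 = 57.25.

57.25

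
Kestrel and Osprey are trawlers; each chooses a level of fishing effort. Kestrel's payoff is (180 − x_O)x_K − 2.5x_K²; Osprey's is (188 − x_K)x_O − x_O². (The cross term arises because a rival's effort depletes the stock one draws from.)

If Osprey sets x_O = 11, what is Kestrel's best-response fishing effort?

33.8

Expanding Kestrel's payoff: 180x_K − x_Ox_K − 2.5x_K².
∂π/∂x_K = 180 − x_O − 5x_K = 0, so x_K = 36 − 0.2x_O.
At x_O = 11: x_K = 36 − 0.2·11 = 33.8.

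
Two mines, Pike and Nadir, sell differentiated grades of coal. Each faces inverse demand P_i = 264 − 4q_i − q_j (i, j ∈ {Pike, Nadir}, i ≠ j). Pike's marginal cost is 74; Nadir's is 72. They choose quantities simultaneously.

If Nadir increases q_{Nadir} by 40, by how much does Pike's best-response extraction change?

-5

Mine Pike's profit: π = q_{Pike}(264 − 4q_{Pike} − q_{Nadir}) − 74q_{Pike}.
∂π/∂q_{Pike} = 190 − 8q_{Pike} − q_{Nadir} = 0 ⇒ q_{Pike} = 23.75 − 0.125q_{Nadir}.
The reaction-function slope is −0.125, so a 40-unit rise in q_{Nadir} moves q_{Pike} by −0.125 × 40 = −5. Pike's best response falls — the actions are strategic substitutes.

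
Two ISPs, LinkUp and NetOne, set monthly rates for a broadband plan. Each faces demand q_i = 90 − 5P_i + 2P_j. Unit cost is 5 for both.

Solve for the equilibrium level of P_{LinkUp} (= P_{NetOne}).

LinkUp's profit: π = (P_{LinkUp} − 5)(90 − 5P_{LinkUp} + 2P_{NetOne}).
∂π/∂P_{LinkUp} = 115 − 10P_{LinkUp} + 2P_{NetOne} = 0 ⇒ P_{LinkUp} = 11.5 + 0.2P_{NetOne}.
Setting P_{LinkUp} = P_{NetOne} in the reaction function: P_{LinkUp} = 11.5 + 0.2P_{LinkUp}, so P_{LinkUp} = 11.5 / 0.8 = 14.375.

14.375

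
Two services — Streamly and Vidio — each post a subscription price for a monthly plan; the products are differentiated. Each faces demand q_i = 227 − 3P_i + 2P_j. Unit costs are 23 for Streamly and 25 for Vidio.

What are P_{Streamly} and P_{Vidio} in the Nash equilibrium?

Streamly's profit: π = (P_{Streamly} − 23)(227 − 3P_{Streamly} + 2P_{Vidio}).
∂π/∂P_{Streamly} = 296 − 6P_{Streamly} + 2P_{Vidio} = 0 ⇒ P_{Streamly} = 148/3 + (1/3)P_{Vidio}.
Similarly P_{Vidio} = 151/3 + (1/3)P_{Streamly}.
Plugging P_{Vidio} into Streamly's best response: P_{Streamly} = 148/3 + (1/3)(151/3 + (1/3)P_{Streamly}) ⇒ (8/9)P_{Streamly} = 595/9, so P_{Streamly} = 74.375.
Then P_{Vidio} = 151/3 + (1/3)·74.375 = 75.125.

74.375, 75.125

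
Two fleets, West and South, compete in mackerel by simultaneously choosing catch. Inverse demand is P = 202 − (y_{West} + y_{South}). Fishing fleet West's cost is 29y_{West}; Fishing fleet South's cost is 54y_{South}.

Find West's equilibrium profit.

4356

Fishing fleet West's profit: π = y_{West}(202 − (y_{West} + y_{South})) − 29y_{West}.
∂π/∂y_{West} = 173 − 2y_{West} − y_{South} = 0, so y_{West} = 86.5 − 0.5y_{South}.
By the same steps for South: y_{South} = 74 − 0.5y_{West}.
Plugging y_{South} into West's best response: y_{West} = 86.5 − 0.5(74 − 0.5y_{West}) ⇒ 0.75y_{West} = 49.5, so y_{West} = 66.
Then y_{South} = 74 − 0.5·66 = 41.
Price P = 202 − 107 = 95.
West's profit: (95 − 29)·66 = 4356.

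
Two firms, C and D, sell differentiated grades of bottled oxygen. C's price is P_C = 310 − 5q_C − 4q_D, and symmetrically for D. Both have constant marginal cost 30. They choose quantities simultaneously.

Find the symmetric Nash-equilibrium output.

20

Firm C's profit: π = q_C(310 − 5q_C − 4q_D) − 30q_C.
∂π/∂q_C = 280 − 10q_C − 4q_D = 0 ⇒ q_C = 28 − 0.4q_D.
The game is symmetric, so in equilibrium q_D = q_C: the reaction function gives 1.4q_C = 28, hence q_C = 20.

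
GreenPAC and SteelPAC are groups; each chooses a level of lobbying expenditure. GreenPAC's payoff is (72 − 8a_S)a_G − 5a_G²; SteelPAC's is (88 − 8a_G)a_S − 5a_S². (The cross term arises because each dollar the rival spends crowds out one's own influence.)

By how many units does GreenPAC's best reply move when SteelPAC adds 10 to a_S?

Expanding GreenPAC's payoff: 72a_G − 8a_Sa_G − 5a_G².
∂π/∂a_G = 72 − 8a_S − 10a_G = 0, so a_G = 7.2 − 0.8a_S.
The reaction-function slope is −0.8, so a 10-unit rise in a_S moves a_G by −0.8 × 10 = −8. GreenPAC's best response falls — the actions are strategic substitutes.

-8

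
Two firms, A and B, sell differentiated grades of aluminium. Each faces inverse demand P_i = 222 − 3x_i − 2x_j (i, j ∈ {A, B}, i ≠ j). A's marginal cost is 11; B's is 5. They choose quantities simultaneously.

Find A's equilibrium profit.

2028

Firm A's profit: π = x_A(222 − 3x_A − 2x_B) − 11x_A.
∂π/∂x_A = 211 − 6x_A − 2x_B = 0 ⇒ x_A = 211/6 − (1/3)x_B.
Similarly x_B = 217/6 − (1/3)x_A.
Substituting the second reaction function into the first: x_A = 211/6 − (1/3)(217/6 − (1/3)x_A), which gives (8/9)x_A = 208/9 ⇒ x_A = 26.
Then x_B = 217/6 − (1/3)·26 = 27.5.
P_A = 222 − 3·26 − 2·27.5 = 89.
Profit = (89 − 11)·26 = 2028.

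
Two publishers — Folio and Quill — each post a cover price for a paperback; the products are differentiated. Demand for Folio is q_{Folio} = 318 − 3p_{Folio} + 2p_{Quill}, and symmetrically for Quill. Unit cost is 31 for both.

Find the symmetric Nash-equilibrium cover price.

Folio's profit: π = (p_{Folio} − 31)(318 − 3p_{Folio} + 2p_{Quill}).
∂π/∂p_{Folio} = 411 − 6p_{Folio} + 2p_{Quill} = 0 ⇒ p_{Folio} = 68.5 + (1/3)p_{Quill}.
The game is symmetric, so in equilibrium p_{Quill} = p_{Folio}: the reaction function gives (2/3)p_{Folio} = 68.5, hence p_{Folio} = 102.75.

102.75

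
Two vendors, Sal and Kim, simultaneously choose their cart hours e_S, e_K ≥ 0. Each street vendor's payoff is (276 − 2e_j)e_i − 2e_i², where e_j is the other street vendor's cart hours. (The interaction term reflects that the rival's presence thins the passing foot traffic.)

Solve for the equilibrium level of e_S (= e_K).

46

Sal's payoff is (276 − 2e_K)e_S − 2e_S².
∂π/∂e_S = 276 − 2e_K − 4e_S = 0, so e_S = 69 − 0.5e_K.
Setting e_S = e_K in the reaction function: e_S = 69 − 0.5e_S, so e_S = 69 / 1.5 = 46.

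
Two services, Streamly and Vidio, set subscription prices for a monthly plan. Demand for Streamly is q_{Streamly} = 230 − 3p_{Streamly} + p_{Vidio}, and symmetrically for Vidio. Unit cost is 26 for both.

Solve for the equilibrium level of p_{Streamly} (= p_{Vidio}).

Streamly's profit: π = (p_{Streamly} − 26)(230 − 3p_{Streamly} + p_{Vidio}).
∂π/∂p_{Streamly} = 308 − 6p_{Streamly} + p_{Vidio} = 0 ⇒ p_{Streamly} = 154/3 + (1/6)p_{Vidio}.
By symmetry p_{Vidio} = p_{Streamly}; substituting into the reaction function, (5/6)p_{Streamly} = 154/3 and p_{Streamly} = 61.6.

61.6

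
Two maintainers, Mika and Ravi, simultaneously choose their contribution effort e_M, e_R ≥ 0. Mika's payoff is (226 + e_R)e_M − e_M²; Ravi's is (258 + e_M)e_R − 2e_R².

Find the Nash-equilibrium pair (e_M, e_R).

Expanding Mika's payoff: 226e_M + e_Re_M − e_M².
∂π/∂e_M = 226 + e_R − 2e_M = 0, so e_M = 113 + 0.5e_R.
Likewise for Ravi: e_R = 64.5 + 0.25e_M.
Solving the two reaction functions simultaneously: (1 − (0.5)(0.25))e_M = 113 + 0.5·64.5, so 0.875e_M = 145.25 and e_M = 166.
Then e_R = 64.5 + 0.25·166 = 106.

166, 106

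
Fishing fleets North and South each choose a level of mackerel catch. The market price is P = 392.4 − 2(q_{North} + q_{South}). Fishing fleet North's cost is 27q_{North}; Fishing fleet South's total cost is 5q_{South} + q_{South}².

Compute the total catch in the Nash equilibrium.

Fishing fleet North's profit: π = q_{North}(392.4 − 2(q_{North} + q_{South})) − 27q_{North}.
∂π/∂q_{North} = 365.4 − 4q_{North} − 2q_{South} = 0, so q_{North} = 91.35 − 0.5q_{South}.
For South: ∂π/∂q_{South} = 387.4 − 6q_{South} − 2q_{North} = 0 ⇒ q_{South} = 1937/30 − (1/3)q_{North}.
Solving the two reaction functions simultaneously: (1 − (−0.5)(−1/3))q_{North} = 91.35 − 0.5·(1937/30), so (5/6)q_{North} = 886/15 and q_{North} = 70.88.
Then q_{South} = 1937/30 − (1/3)·70.88 = 40.94.
Total catch: 70.88 + 40.94 = 111.82.

111.82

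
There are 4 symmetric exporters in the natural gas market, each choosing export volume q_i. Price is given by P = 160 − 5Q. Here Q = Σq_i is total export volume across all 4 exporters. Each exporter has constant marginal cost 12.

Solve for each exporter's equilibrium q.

A representative exporter's profit is π_i = q_i(160 − 5Q) − 12q_i, with Q = q_i + Σ_{j≠i} q_j.
First-order condition: 148 − 10q_i − 5Σ_{j≠i} q_j = 0.
Imposing symmetry (q_j = q for all j) turns Σ_{j≠i} q_j into 3q, so 148 = 25q and q = 5.92.

5.92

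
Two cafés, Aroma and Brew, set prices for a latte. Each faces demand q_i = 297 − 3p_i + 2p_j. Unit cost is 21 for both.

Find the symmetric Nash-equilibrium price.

90

Aroma's profit: π = (p_{Aroma} − 21)(297 − 3p_{Aroma} + 2p_{Brew}).
∂π/∂p_{Aroma} = 360 − 6p_{Aroma} + 2p_{Brew} = 0 ⇒ p_{Aroma} = 60 + (1/3)p_{Brew}.
By symmetry p_{Brew} = p_{Aroma}; substituting into the reaction function, (2/3)p_{Aroma} = 60 and p_{Aroma} = 90.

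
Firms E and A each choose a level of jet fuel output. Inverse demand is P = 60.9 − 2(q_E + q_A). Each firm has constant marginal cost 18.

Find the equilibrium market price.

32.3

Firm E's profit: π = q_E(60.9 − 2(q_E + q_A)) − 18q_E.
∂π/∂q_E = 42.9 − 4q_E − 2q_A = 0, so q_E = 10.725 − 0.5q_A.
By symmetry q_A = q_E; substituting into the reaction function, 1.5q_E = 10.725 and q_E = 7.15.
Equilibrium price: P = 60.9 − 2·14.3 = 32.3.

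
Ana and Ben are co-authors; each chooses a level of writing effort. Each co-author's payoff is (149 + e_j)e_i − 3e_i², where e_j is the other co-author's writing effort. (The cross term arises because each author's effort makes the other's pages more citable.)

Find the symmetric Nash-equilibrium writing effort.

Ana's payoff is (149 + e_B)e_A − 3e_A².
∂π/∂e_A = 149 + e_B − 6e_A = 0, so e_A = 149/6 + (1/6)e_B.
By symmetry e_B = e_A; substituting into the reaction function, (5/6)e_A = 149/6 and e_A = 29.8.

29.8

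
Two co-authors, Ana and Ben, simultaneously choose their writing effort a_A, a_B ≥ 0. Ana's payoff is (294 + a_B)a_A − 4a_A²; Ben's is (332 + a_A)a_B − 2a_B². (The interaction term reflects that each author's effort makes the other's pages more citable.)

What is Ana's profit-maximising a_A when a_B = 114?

Expanding Ana's payoff: 294a_A + a_Ba_A − 4a_A².
∂π/∂a_A = 294 + a_B − 8a_A = 0, so a_A = 36.75 + 0.125a_B.
At a_B = 114: a_A = 36.75 + 0.125·114 = 51.

51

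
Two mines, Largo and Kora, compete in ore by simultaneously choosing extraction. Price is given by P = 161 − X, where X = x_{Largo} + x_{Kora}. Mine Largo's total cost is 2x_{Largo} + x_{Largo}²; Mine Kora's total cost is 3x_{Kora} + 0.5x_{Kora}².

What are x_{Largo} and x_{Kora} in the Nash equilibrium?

Mine Largo's profit: π = x_{Largo}(161 − (x_{Largo} + x_{Kora})) − 2x_{Largo} − x_{Largo}².
∂π/∂x_{Largo} = 159 − 4x_{Largo} − x_{Kora} = 0, so x_{Largo} = 39.75 − 0.25x_{Kora}.
For Kora: ∂π/∂x_{Kora} = 158 − 3x_{Kora} − x_{Largo} = 0 ⇒ x_{Kora} = 158/3 − (1/3)x_{Largo}.
Substituting the second reaction function into the first: x_{Largo} = 39.75 − 0.25(158/3 − (1/3)x_{Largo}), which gives (11/12)x_{Largo} = 319/12 ⇒ x_{Largo} = 29.
Then x_{Kora} = 158/3 − (1/3)·29 = 43.

29, 43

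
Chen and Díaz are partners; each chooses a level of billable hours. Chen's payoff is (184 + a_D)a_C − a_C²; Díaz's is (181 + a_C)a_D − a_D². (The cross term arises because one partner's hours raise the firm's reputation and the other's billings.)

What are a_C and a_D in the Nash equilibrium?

Expanding Chen's payoff: 184a_C + a_Da_C − a_C².
∂π/∂a_C = 184 + a_D − 2a_C = 0, so a_C = 92 + 0.5a_D.
Likewise for Díaz: a_D = 90.5 + 0.5a_C.
Solving the two reaction functions simultaneously: (1 − (0.5)(0.5))a_C = 92 + 0.5·90.5, so 0.75a_C = 137.25 and a_C = 183.
Then a_D = 90.5 + 0.5·183 = 182.

183, 182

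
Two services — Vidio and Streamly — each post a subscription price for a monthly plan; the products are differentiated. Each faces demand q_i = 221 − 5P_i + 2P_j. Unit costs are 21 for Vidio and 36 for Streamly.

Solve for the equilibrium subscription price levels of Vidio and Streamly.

Vidio's profit: π = (P_{Vidio} − 21)(221 − 5P_{Vidio} + 2P_{Streamly}).
∂π/∂P_{Vidio} = 326 − 10P_{Vidio} + 2P_{Streamly} = 0 ⇒ P_{Vidio} = 32.6 + 0.2P_{Streamly}.
Similarly P_{Streamly} = 40.1 + 0.2P_{Vidio}.
Substituting the second reaction function into the first: P_{Vidio} = 32.6 + 0.2(40.1 + 0.2P_{Vidio}), which gives 0.96P_{Vidio} = 40.62 ⇒ P_{Vidio} = 42.3125.
Then P_{Streamly} = 40.1 + 0.2·42.3125 = 48.5625.

42.3125, 48.5625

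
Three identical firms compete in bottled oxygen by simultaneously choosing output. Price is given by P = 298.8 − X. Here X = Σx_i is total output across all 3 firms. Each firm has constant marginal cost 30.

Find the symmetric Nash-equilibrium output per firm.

67.2

A representative firm's profit is π_i = x_i(298.8 − X) − 30x_i, with X = x_i + Σ_{j≠i} x_j.
First-order condition: 268.8 − 2x_i − Σ_{j≠i} x_j = 0.
Imposing symmetry (x_j = x for all j) turns Σ_{j≠i} x_j into 2x, so 268.8 = 4x and x = 67.2.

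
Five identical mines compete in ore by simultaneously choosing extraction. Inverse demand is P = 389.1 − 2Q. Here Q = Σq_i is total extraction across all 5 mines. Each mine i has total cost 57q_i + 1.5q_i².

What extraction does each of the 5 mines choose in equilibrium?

A representative mine's profit is π_i = q_i(389.1 − 2Q) − 57q_i − 1.5q_i², with Q = q_i + Σ_{j≠i} q_j.
First-order condition: 332.1 − 7q_i − 2Σ_{j≠i} q_j = 0.
With identical mines, set every q_j = q: then 332.1 − 7q − 8q = 0, i.e. q = 332.1/15 = 22.14.

22.14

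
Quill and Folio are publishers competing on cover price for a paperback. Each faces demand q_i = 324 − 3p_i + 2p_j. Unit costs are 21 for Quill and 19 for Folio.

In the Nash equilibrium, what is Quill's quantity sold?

Quill's profit: π = (p_{Quill} − 21)(324 − 3p_{Quill} + 2p_{Folio}).
∂π/∂p_{Quill} = 387 − 6p_{Quill} + 2p_{Folio} = 0 ⇒ p_{Quill} = 64.5 + (1/3)p_{Folio}.
Similarly p_{Folio} = 63.5 + (1/3)p_{Quill}.
Substituting the second reaction function into the first: p_{Quill} = 64.5 + (1/3)(63.5 + (1/3)p_{Quill}), which gives (8/9)p_{Quill} = 257/3 ⇒ p_{Quill} = 96.375.
Then p_{Folio} = 63.5 + (1/3)·96.375 = 95.625.
q_{Quill} = 324 − 3·96.375 + 2·95.625 = 226.125.

226.125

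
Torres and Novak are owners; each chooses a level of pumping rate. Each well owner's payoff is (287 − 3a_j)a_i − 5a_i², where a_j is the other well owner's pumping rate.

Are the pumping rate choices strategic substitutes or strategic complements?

strategic substitutes

Torres's payoff is (287 − 3a_N)a_T − 5a_T².
∂π/∂a_T = 287 − 3a_N − 10a_T = 0, so a_T = 28.7 − 0.3a_N.
The best-response slope da_T/da_N = −0.3 < 0: the reaction function is downward-sloping, so the choices are strategic substitutes.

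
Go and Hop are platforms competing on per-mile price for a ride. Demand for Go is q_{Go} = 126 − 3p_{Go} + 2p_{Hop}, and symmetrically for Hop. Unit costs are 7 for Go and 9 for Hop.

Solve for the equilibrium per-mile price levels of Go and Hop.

Go's profit: π = (p_{Go} − 7)(126 − 3p_{Go} + 2p_{Hop}).
∂π/∂p_{Go} = 147 − 6p_{Go} + 2p_{Hop} = 0 ⇒ p_{Go} = 24.5 + (1/3)p_{Hop}.
Similarly p_{Hop} = 25.5 + (1/3)p_{Go}.
Plugging p_{Hop} into Go's best response: p_{Go} = 24.5 + (1/3)(25.5 + (1/3)p_{Go}) ⇒ (8/9)p_{Go} = 33, so p_{Go} = 37.125.
Then p_{Hop} = 25.5 + (1/3)·37.125 = 37.875.

37.125, 37.875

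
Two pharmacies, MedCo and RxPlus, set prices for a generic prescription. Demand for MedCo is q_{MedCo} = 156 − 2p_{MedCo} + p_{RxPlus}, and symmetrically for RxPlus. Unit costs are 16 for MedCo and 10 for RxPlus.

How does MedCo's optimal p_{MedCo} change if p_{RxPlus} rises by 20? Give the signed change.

5

MedCo's profit: π = (p_{MedCo} − 16)(156 − 2p_{MedCo} + p_{RxPlus}).
∂π/∂p_{MedCo} = 188 − 4p_{MedCo} + p_{RxPlus} = 0 ⇒ p_{MedCo} = 47 + 0.25p_{RxPlus}.
The reaction-function slope is 0.25, so a 20-unit rise in p_{RxPlus} moves p_{MedCo} by 0.25 × 20 = 5. MedCo's best response rises — the actions are strategic complements.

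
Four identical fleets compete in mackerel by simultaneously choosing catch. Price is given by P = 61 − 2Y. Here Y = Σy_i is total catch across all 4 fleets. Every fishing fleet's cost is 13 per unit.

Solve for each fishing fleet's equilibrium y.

4.8

A representative fishing fleet's profit is π_i = y_i(61 − 2Y) − 13y_i, with Y = y_i + Σ_{j≠i} y_j.
First-order condition: 48 − 4y_i − 2Σ_{j≠i} y_j = 0.
In a symmetric equilibrium every fishing fleet chooses the same y, so Σ_{j≠i} y_j = 3y. The condition becomes 48 − 10y = 0, giving y = 48/10 = 4.8.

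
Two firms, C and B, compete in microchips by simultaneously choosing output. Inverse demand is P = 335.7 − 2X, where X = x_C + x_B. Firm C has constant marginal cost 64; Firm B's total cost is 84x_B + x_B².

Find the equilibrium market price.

Firm C's profit: π = x_C(335.7 − 2(x_C + x_B)) − 64x_C.
∂π/∂x_C = 271.7 − 4x_C − 2x_B = 0, so x_C = 67.925 − 0.5x_B.
For B: ∂π/∂x_B = 251.7 − 6x_B − 2x_C = 0 ⇒ x_B = 41.95 − (1/3)x_C.
Solving the two reaction functions simultaneously: (1 − (−0.5)(−1/3))x_C = 67.925 − 0.5·41.95, so (5/6)x_C = 46.95 and x_C = 56.34.
Then x_B = 41.95 − (1/3)·56.34 = 23.17.
Equilibrium price: P = 335.7 − 2·79.51 = 176.68.

176.68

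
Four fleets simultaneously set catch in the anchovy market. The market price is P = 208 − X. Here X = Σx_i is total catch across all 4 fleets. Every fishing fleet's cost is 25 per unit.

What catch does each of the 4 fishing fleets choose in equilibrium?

A representative fishing fleet's profit is π_i = x_i(208 − X) − 25x_i, with X = x_i + Σ_{j≠i} x_j.
First-order condition: 183 − 2x_i − Σ_{j≠i} x_j = 0.
In a symmetric equilibrium every fishing fleet chooses the same x, so Σ_{j≠i} x_j = 3x. The condition becomes 183 − 5x = 0, giving x = 183/5 = 36.6.

36.6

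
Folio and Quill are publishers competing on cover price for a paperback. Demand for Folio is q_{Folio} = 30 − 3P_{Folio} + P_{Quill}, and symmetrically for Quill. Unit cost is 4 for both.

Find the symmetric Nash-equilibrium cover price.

8.4

Folio's profit: π = (P_{Folio} − 4)(30 − 3P_{Folio} + P_{Quill}).
∂π/∂P_{Folio} = 42 − 6P_{Folio} + P_{Quill} = 0 ⇒ P_{Folio} = 7 + (1/6)P_{Quill}.
The game is symmetric, so in equilibrium P_{Quill} = P_{Folio}: the reaction function gives (5/6)P_{Folio} = 7, hence P_{Folio} = 8.4.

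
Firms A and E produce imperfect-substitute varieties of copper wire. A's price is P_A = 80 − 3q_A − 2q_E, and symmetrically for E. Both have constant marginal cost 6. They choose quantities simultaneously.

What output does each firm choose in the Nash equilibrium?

9.25

Firm A's profit: π = q_A(80 − 3q_A − 2q_E) − 6q_A.
∂π/∂q_A = 74 − 6q_A − 2q_E = 0 ⇒ q_A = 37/3 − (1/3)q_E.
Setting q_A = q_E in the reaction function: q_A = 37/3 − (1/3)q_A, so q_A = (37/3) / (4/3) = 9.25.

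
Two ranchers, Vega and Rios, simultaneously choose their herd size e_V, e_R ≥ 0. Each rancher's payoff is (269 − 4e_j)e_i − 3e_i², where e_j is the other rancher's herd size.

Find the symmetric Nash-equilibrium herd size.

Vega's payoff is (269 − 4e_R)e_V − 3e_V².
∂π/∂e_V = 269 − 4e_R − 6e_V = 0, so e_V = 269/6 − (2/3)e_R.
By symmetry e_R = e_V; substituting into the reaction function, (5/3)e_V = 269/6 and e_V = 26.9.

26.9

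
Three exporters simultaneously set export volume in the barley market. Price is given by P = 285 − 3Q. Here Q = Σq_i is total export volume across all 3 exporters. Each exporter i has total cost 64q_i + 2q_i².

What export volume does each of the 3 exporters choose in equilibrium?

A representative exporter's profit is π_i = q_i(285 − 3Q) − 64q_i − 2q_i², with Q = q_i + Σ_{j≠i} q_j.
First-order condition: 221 − 10q_i − 3Σ_{j≠i} q_j = 0.
With identical exporters, set every q_j = q: then 221 − 10q − 6q = 0, i.e. q = 221/16 = 13.8125.

13.8125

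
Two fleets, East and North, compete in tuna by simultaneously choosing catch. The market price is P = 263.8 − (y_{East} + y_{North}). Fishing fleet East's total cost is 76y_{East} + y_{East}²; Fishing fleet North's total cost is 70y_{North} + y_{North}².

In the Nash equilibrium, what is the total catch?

76.32

Fishing fleet East's profit: π = y_{East}(263.8 − (y_{East} + y_{North})) − 76y_{East} − y_{East}².
∂π/∂y_{East} = 187.8 − 4y_{East} − y_{North} = 0, so y_{East} = 46.95 − 0.25y_{North}.
By the same steps for North: y_{North} = 48.45 − 0.25y_{East}.
Plugging y_{North} into East's best response: y_{East} = 46.95 − 0.25(48.45 − 0.25y_{East}) ⇒ 0.9375y_{East} = 34.8375, so y_{East} = 37.16.
Then y_{North} = 48.45 − 0.25·37.16 = 39.16.
Total catch: 37.16 + 39.16 = 76.32.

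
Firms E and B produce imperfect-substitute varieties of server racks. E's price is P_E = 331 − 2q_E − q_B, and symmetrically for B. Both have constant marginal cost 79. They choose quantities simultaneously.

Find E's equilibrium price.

179.8

Firm E's profit: π = q_E(331 − 2q_E − q_B) − 79q_E.
∂π/∂q_E = 252 − 4q_E − q_B = 0 ⇒ q_E = 63 − 0.25q_B.
Setting q_E = q_B in the reaction function: q_E = 63 − 0.25q_E, so q_E = 63 / 1.25 = 50.4.
P_E = 331 − 2·50.4 − 50.4 = 179.8.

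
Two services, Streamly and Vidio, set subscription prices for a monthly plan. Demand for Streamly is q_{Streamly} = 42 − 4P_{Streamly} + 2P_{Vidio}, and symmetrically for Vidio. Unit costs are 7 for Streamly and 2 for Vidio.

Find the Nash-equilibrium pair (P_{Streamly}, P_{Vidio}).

Streamly's profit: π = (P_{Streamly} − 7)(42 − 4P_{Streamly} + 2P_{Vidio}).
∂π/∂P_{Streamly} = 70 − 8P_{Streamly} + 2P_{Vidio} = 0 ⇒ P_{Streamly} = 8.75 + 0.25P_{Vidio}.
Similarly P_{Vidio} = 6.25 + 0.25P_{Streamly}.
Solving the two reaction functions simultaneously: (1 − (0.25)(0.25))P_{Streamly} = 8.75 + 0.25·6.25, so 0.9375P_{Streamly} = 10.3125 and P_{Streamly} = 11.
Then P_{Vidio} = 6.25 + 0.25·11 = 9.

11, 9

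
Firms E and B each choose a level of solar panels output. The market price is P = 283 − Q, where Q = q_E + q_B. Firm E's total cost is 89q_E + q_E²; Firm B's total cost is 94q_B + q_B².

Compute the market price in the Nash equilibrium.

Firm E's profit: π = q_E(283 − (q_E + q_B)) − 89q_E − q_E².
∂π/∂q_E = 194 − 4q_E − q_B = 0, so q_E = 48.5 − 0.25q_B.
By the same steps for B: q_B = 47.25 − 0.25q_E.
Substituting the second reaction function into the first: q_E = 48.5 − 0.25(47.25 − 0.25q_E), which gives 0.9375q_E = 36.6875 ⇒ q_E = 587/15.
Then q_B = 47.25 − 0.25·(587/15) = 562/15.
Equilibrium price: P = 283 − 76.6 = 206.4.

206.4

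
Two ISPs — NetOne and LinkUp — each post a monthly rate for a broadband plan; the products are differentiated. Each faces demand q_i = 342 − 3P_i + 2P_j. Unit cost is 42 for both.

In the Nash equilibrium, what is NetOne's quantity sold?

NetOne's profit: π = (P_{NetOne} − 42)(342 − 3P_{NetOne} + 2P_{LinkUp}).
∂π/∂P_{NetOne} = 468 − 6P_{NetOne} + 2P_{LinkUp} = 0 ⇒ P_{NetOne} = 78 + (1/3)P_{LinkUp}.
By symmetry P_{LinkUp} = P_{NetOne}; substituting into the reaction function, (2/3)P_{NetOne} = 78 and P_{NetOne} = 117.
q_{NetOne} = 342 − 3·117 + 2·117 = 225.

225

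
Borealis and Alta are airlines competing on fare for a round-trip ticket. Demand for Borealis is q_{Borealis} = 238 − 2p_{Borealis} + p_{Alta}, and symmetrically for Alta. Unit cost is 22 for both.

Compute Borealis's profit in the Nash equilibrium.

Borealis's profit: π = (p_{Borealis} − 22)(238 − 2p_{Borealis} + p_{Alta}).
∂π/∂p_{Borealis} = 282 − 4p_{Borealis} + p_{Alta} = 0 ⇒ p_{Borealis} = 70.5 + 0.25p_{Alta}.
By symmetry p_{Alta} = p_{Borealis}; substituting into the reaction function, 0.75p_{Borealis} = 70.5 and p_{Borealis} = 94.
q_{Borealis} = 238 − 2·94 + 94 = 144.
Profit = (94 − 22)·144 = 10368.

10368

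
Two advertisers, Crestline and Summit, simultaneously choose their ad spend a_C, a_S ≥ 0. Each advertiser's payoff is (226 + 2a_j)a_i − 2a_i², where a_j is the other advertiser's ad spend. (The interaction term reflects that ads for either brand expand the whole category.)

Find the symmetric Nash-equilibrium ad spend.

Crestline's payoff is (226 + 2a_S)a_C − 2a_C².
∂π/∂a_C = 226 + 2a_S − 4a_C = 0, so a_C = 56.5 + 0.5a_S.
By symmetry a_S = a_C; substituting into the reaction function, 0.5a_C = 56.5 and a_C = 113.

113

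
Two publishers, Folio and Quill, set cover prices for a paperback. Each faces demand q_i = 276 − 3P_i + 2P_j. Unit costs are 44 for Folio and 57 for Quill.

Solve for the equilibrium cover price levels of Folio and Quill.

104.4375, 109.3125

Folio's profit: π = (P_{Folio} − 44)(276 − 3P_{Folio} + 2P_{Quill}).
∂π/∂P_{Folio} = 408 − 6P_{Folio} + 2P_{Quill} = 0 ⇒ P_{Folio} = 68 + (1/3)P_{Quill}.
Similarly P_{Quill} = 74.5 + (1/3)P_{Folio}.
Substituting the second reaction function into the first: P_{Folio} = 68 + (1/3)(74.5 + (1/3)P_{Folio}), which gives (8/9)P_{Folio} = 557/6 ⇒ P_{Folio} = 104.4375.
Then P_{Quill} = 74.5 + (1/3)·104.4375 = 109.3125.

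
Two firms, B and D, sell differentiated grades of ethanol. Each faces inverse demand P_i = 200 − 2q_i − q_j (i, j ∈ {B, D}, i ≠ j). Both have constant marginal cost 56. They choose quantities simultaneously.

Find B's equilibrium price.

113.6

Firm B's profit: π = q_B(200 − 2q_B − q_D) − 56q_B.
∂π/∂q_B = 144 − 4q_B − q_D = 0 ⇒ q_B = 36 − 0.25q_D.
The game is symmetric, so in equilibrium q_D = q_B: the reaction function gives 1.25q_B = 36, hence q_B = 28.8.
P_B = 200 − 2·28.8 − 28.8 = 113.6.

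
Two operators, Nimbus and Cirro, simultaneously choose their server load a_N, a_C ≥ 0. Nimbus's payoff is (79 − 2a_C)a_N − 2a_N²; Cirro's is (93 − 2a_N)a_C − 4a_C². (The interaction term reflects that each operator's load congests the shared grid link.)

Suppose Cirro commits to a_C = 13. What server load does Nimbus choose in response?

13.25

Expanding Nimbus's payoff: 79a_N − 2a_Ca_N − 2a_N².
∂π/∂a_N = 79 − 2a_C − 4a_N = 0, so a_N = 19.75 − 0.5a_C.
At a_C = 13: a_N = 19.75 − 0.5·13 = 13.25.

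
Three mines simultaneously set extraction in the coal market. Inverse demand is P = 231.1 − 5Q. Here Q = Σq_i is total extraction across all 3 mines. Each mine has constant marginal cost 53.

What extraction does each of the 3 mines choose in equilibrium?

8.905

A representative mine's profit is π_i = q_i(231.1 − 5Q) − 53q_i, with Q = q_i + Σ_{j≠i} q_j.
First-order condition: 178.1 − 10q_i − 5Σ_{j≠i} q_j = 0.
In a symmetric equilibrium every mine chooses the same q, so Σ_{j≠i} q_j = 2q. The condition becomes 178.1 − 20q = 0, giving q = 178.1/20 = 8.905.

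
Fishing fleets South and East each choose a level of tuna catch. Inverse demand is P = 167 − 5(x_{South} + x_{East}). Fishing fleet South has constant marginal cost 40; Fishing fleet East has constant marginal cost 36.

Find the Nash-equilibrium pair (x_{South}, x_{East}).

Fishing fleet South's profit: π = x_{South}(167 − 5(x_{South} + x_{East})) − 40x_{South}.
∂π/∂x_{South} = 127 − 10x_{South} − 5x_{East} = 0, so x_{South} = 12.7 − 0.5x_{East}.
By the same steps for East: x_{East} = 13.1 − 0.5x_{South}.
Solving the two reaction functions simultaneously: (1 − (−0.5)(−0.5))x_{South} = 12.7 − 0.5·13.1, so 0.75x_{South} = 6.15 and x_{South} = 8.2.
Then x_{East} = 13.1 − 0.5·8.2 = 9.

8.2, 9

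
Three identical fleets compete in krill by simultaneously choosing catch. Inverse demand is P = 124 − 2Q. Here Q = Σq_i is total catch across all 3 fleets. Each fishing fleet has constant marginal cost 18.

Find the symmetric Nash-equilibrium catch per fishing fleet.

A representative fishing fleet's profit is π_i = q_i(124 − 2Q) − 18q_i, with Q = q_i + Σ_{j≠i} q_j.
First-order condition: 106 − 4q_i − 2Σ_{j≠i} q_j = 0.
In a symmetric equilibrium every fishing fleet chooses the same q, so Σ_{j≠i} q_j = 2q. The condition becomes 106 − 8q = 0, giving q = 106/8 = 13.25.

13.25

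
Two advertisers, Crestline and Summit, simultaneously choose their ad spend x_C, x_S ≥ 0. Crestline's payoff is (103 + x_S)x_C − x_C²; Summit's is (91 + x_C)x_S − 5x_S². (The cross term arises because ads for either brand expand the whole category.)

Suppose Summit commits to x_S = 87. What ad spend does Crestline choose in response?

Expanding Crestline's payoff: 103x_C + x_Sx_C − x_C².
∂π/∂x_C = 103 + x_S − 2x_C = 0, so x_C = 51.5 + 0.5x_S.
At x_S = 87: x_C = 51.5 + 0.5·87 = 95.

95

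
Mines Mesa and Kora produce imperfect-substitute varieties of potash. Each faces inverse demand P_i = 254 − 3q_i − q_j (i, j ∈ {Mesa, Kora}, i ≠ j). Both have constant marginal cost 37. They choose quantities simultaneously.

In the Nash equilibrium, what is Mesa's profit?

Mine Mesa's profit: π = q_{Mesa}(254 − 3q_{Mesa} − q_{Kora}) − 37q_{Mesa}.
∂π/∂q_{Mesa} = 217 − 6q_{Mesa} − q_{Kora} = 0 ⇒ q_{Mesa} = 217/6 − (1/6)q_{Kora}.
By symmetry q_{Kora} = q_{Mesa}; substituting into the reaction function, (7/6)q_{Mesa} = 217/6 and q_{Mesa} = 31.
P_{Mesa} = 254 − 3·31 − 31 = 130.
Profit = (130 − 37)·31 = 2883.

2883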